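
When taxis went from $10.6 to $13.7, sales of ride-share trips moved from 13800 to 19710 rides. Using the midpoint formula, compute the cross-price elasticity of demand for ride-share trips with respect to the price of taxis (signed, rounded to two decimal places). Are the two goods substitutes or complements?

%ΔQ_{ride-share trips} = (19710 − 13800)/avg = 5910/16755 = 0.352730…
%ΔP_{taxis} = (13.7 − 10.6)/avg = 3.1/12.15 = 0.255144…
E_cross = (5910/16755) / (3.1/12.15) = 1.3824…
E_cross > 0 ⇒ the goods are substitutes.

1.38; substitutes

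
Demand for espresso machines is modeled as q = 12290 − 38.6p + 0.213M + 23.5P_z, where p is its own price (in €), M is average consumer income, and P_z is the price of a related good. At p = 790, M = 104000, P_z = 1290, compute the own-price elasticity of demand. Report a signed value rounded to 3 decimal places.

-0.890

At the given values, q = 12290 − 38.6(790) + 0.213(104000) + 23.5(1290) = 34263.
∂q/∂p = −38.6.
E = (-38.6) × (790/34263) = -0.88999…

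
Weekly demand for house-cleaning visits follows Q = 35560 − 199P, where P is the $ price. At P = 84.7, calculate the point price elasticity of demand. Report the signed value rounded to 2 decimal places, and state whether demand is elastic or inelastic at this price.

-0.90; inelastic

dQ/dP = −199. At P = 84.7, Q = 35560 − 199(84.7) = 18704.7.
Ed = (dQ/dP)·(P/Q) = −199 × (84.7/18704.7) = -0.9011…
|Ed| = 0.90 < 1, so demand is inelastic.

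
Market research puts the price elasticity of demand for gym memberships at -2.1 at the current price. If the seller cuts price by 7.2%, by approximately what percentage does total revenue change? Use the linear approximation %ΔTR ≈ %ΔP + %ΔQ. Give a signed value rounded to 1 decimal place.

%ΔQ ≈ Ed × %ΔP = (-2.1) × (-7.2%) = +15.1200%
%ΔTR ≈ %ΔP + %ΔQ = (-7.2%) + (+15.1200%) = +7.9200%

+7.9%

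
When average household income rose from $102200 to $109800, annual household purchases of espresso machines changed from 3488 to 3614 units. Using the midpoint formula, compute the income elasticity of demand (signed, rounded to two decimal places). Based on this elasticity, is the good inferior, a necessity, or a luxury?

0.49; necessity

%ΔQ = (3614 − 3488)/[( 3488 + 3614)/2] = 126/3551 = 0.035482…
%ΔIncome = (109800 − 102200)/[( 102200 + 109800)/2] = 7600/106000 = 0.071698…
E_income = (126/3551) / (7600/106000) = 0.4948…
0 < E_income < 1 ⇒ normal good, necessity.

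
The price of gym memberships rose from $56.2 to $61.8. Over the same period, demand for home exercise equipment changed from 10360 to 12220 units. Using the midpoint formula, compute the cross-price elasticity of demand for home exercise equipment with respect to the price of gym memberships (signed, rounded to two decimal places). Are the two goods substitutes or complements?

1.74; substitutes

%ΔQ_{home exercise equipment} = (12220 − 10360)/avg = 1860/11290 = 0.164747…
%ΔP_{gym memberships} = (61.8 − 56.2)/avg = 5.6/59 = 0.094915…
E_cross = (1860/11290) / (5.6/59) = 1.7357…
E_cross > 0 ⇒ the goods are substitutes.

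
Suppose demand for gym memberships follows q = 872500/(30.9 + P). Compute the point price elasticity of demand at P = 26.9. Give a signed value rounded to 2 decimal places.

-0.47

dq/dP = −872500/(30.9 + P)² = -261.162. At P = 26.9, q = 15095.2.
Ed = (dq/dP)·(P/q) = (-261.162) × (26.9/15095.2) = -0.4653…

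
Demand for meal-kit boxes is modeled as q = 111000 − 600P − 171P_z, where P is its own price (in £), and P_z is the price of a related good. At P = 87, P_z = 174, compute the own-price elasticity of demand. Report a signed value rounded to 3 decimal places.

At the given values, q = 111000 − 600(87) − 171(174) = 29046.
∂q/∂P = −600.
E = (-600) × (87/29046) = -1.79714…

-1.797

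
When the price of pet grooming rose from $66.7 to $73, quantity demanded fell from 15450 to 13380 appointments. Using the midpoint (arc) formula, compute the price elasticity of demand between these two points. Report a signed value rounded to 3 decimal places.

-1.592

%ΔQ = (13380 − 15450) / [(15450 + 13380)/2] = -2070/14415 = -0.143600…
%ΔP = (73 − 66.7) / [(66.7 + 73)/2] = 6.3/69.85 = 0.090193…
Arc Ed = %ΔQ / %ΔP = (-2070/14415) / (6.3/69.85) = -1.59214…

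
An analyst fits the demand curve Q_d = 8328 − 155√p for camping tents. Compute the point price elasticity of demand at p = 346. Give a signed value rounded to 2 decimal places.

-0.26

dQ_d/dp = −155/(2√p) = -4.16643. At p = 346, Q_d = 5444.83.
Ed = (dQ_d/dp)·(p/Q_d) = (-4.16643) × (346/5444.83) = -0.2647…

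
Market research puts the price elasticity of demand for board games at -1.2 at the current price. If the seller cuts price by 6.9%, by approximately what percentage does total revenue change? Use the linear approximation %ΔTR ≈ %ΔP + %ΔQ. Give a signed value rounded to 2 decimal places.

+1.38%

%ΔQ ≈ Ed × %ΔP = (-1.2) × (-6.9%) = +8.2800%
%ΔTR ≈ %ΔP + %ΔQ = (-6.9%) + (+8.2800%) = +1.3800%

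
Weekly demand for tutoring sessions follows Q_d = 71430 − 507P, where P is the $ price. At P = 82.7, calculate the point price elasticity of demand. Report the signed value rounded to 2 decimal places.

dQ_d/dP = −507. At P = 82.7, Q_d = 71430 − 507(82.7) = 29501.1.
Ed = (dQ_d/dP)·(P/Q_d) = −507 × (82.7/29501.1) = -1.4212…

-1.42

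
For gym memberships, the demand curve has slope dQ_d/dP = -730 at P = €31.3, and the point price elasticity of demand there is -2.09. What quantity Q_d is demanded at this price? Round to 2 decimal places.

10932.54

Ed = (dQ_d/dP)·(P/Q_d) ⇒ Q_d = (dQ_d/dP)·P/Ed = (-730)·31.3/(-2.09) = 10932.5358…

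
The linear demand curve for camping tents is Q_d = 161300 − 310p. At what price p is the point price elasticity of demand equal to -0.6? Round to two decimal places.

195.12

Ed = −310p/(161300 − 310p). Set this equal to -0.6:
310p = 0.6·(161300 − 310p) ⇒ 310p(1 + 0.6) = 0.6·161300
p = 0.6·161300 / (310·1.6) = 195.1209…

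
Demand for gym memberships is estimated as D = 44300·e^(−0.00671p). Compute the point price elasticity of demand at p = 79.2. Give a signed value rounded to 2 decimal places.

dD/dp = −0.00671·D = -174.714. At p = 79.2, D = 26037.9.
Ed = (dD/dp)·(p/D) = (-174.714) × (79.2/26037.9) = -0.5314…

-0.53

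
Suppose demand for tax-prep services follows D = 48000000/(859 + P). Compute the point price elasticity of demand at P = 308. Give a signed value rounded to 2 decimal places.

-0.26

dD/dP = −48000000/(859 + P)² = -35.2452. At P = 308, D = 41131.1.
Ed = (dD/dP)·(P/D) = (-35.2452) × (308/41131.1) = -0.2639…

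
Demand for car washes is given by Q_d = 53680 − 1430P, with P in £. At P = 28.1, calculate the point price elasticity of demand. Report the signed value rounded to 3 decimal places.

-2.977

dQ_d/dP = −1430. At P = 28.1, Q_d = 53680 − 1430(28.1) = 13497.
Ed = (dQ_d/dP)·(P/Q_d) = −1430 × (28.1/13497) = -2.97718…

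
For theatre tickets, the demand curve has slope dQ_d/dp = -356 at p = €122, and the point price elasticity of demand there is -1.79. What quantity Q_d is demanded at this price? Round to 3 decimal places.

24263.687

Ed = (dQ_d/dp)·(p/Q_d) ⇒ Q_d = (dQ_d/dp)·p/Ed = (-356)·122/(-1.79) = 24263.68715…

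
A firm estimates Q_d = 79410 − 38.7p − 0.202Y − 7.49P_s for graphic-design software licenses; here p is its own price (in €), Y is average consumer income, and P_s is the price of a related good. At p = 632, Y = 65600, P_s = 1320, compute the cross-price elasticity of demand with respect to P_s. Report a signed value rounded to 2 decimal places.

-0.31

At the given values, Q_d = 79410 − 38.7(632) − 0.202(65600) − 7.49(1320) = 31813.6.
∂Q_d/∂P_s = -7.49.
E = (-7.49) × (1320/31813.6) = -0.3107…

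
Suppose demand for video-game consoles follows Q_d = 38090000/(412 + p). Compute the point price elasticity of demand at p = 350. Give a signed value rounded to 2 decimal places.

-0.46

dQ_d/dp = −38090000/(412 + p)² = -65.5996. At p = 350, Q_d = 49986.9.
Ed = (dQ_d/dp)·(p/Q_d) = (-65.5996) × (350/49986.9) = -0.4593…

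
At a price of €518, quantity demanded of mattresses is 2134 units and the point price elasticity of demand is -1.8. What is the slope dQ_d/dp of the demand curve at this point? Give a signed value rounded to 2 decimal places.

Ed = (dQ_d/dp)·(p/Q_d) ⇒ dQ_d/dp = Ed·Q_d/p = (-1.8)·2134/518 = -7.4154…

-7.42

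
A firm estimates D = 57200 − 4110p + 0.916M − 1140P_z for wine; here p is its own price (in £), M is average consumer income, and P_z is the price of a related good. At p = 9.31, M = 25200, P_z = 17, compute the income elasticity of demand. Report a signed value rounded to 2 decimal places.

1.02

At the given values, D = 57200 − 4110(9.31) + 0.916(25200) − 1140(17) = 22639.1.
∂D/∂M = 0.916.
E = (0.916) × (25200/22639.1) = 1.0196…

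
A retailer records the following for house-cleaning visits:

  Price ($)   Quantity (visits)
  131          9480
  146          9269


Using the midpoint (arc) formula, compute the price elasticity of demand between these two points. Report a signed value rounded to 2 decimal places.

-0.21

%ΔQ = (9269 − 9480) / [(9480 + 9269)/2] = -211/9374.5 = -0.022507…
%ΔP = (146 − 131) / [(131 + 146)/2] = 15/138.5 = 0.108303…
Arc Ed = %ΔQ / %ΔP = (-211/9374.5) / (15/138.5) = -0.2078…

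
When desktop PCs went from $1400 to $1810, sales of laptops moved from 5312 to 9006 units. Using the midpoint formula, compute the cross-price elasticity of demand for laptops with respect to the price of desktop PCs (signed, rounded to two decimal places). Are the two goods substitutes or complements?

%ΔQ_{laptops} = (9006 − 5312)/avg = 3694/7159 = 0.515993…
%ΔP_{desktop PCs} = (1810 − 1400)/avg = 410/1605 = 0.255451…
E_cross = (3694/7159) / (410/1605) = 2.0199…
E_cross > 0 ⇒ the goods are substitutes.

2.02; substitutes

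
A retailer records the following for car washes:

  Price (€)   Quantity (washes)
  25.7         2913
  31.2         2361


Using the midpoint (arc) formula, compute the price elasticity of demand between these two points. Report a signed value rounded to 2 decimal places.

%ΔQ = (2361 − 2913) / [(2913 + 2361)/2] = -552/2637 = -0.209328…
%ΔP = (31.2 − 25.7) / [(25.7 + 31.2)/2] = 5.5/28.45 = 0.193321…
Arc Ed = %ΔQ / %ΔP = (-552/2637) / (5.5/28.45) = -1.0828…

-1.08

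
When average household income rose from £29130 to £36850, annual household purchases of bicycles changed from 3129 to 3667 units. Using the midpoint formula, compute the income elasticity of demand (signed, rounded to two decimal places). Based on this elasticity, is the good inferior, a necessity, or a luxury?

%ΔQ = (3667 − 3129)/[( 3129 + 3667)/2] = 538/3398 = 0.158328…
%ΔIncome = (36850 − 29130)/[( 29130 + 36850)/2] = 7720/32990 = 0.234010…
E_income = (538/3398) / (7720/32990) = 0.6765…
0 < E_income < 1 ⇒ normal good, necessity.

0.68; necessity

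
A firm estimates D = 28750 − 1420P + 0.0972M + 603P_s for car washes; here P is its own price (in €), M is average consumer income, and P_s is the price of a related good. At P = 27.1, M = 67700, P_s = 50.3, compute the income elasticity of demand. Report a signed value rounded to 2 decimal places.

0.24

At the given values, D = 28750 − 1420(27.1) + 0.0972(67700) + 603(50.3) = 27179.34.
∂D/∂M = 0.0972.
E = (0.0972) × (67700/27179.34) = 0.2421…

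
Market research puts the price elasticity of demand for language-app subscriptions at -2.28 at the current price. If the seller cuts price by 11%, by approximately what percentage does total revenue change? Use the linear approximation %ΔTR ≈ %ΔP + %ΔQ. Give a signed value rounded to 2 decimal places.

%ΔQ ≈ Ed × %ΔP = (-2.28) × (-11%) = +25.0800%
%ΔTR ≈ %ΔP + %ΔQ = (-11%) + (+25.0800%) = +14.0800%

+14.08%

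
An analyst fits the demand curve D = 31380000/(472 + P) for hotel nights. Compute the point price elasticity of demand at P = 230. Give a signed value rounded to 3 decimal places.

-0.328

dD/dP = −31380000/(472 + P)² = -63.6764. At P = 230, D = 44700.9.
Ed = (dD/dP)·(P/D) = (-63.6764) × (230/44700.9) = -0.32763…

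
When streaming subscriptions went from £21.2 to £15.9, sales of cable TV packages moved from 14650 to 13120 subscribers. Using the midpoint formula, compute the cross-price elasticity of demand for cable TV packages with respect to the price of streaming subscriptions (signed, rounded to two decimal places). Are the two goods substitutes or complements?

0.39; substitutes

%ΔQ_{cable TV packages} = (13120 − 14650)/avg = -1530/13885 = -0.110190…
%ΔP_{streaming subscriptions} = (15.9 − 21.2)/avg = -5.3/18.55 = -0.285714…
E_cross = (-1530/13885) / (-5.3/18.55) = 0.3856…
E_cross > 0 ⇒ the goods are substitutes.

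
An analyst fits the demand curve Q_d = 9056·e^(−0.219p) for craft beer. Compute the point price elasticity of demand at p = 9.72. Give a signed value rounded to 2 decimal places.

dQ_d/dp = −0.219·Q_d = -235.997. At p = 9.72, Q_d = 1077.61.
Ed = (dQ_d/dp)·(p/Q_d) = (-235.997) × (9.72/1077.61) = -2.1286…

-2.13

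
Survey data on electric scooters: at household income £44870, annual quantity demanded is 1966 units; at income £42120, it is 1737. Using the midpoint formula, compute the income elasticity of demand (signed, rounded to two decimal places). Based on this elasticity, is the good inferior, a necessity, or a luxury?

%ΔQ = (1737 − 1966)/[( 1966 + 1737)/2] = -229/1851.5 = -0.123683…
%ΔIncome = (42120 − 44870)/[( 44870 + 42120)/2] = -2750/43495 = -0.063225…
E_income = (-229/1851.5) / (-2750/43495) = 1.9562…
E_income > 1 ⇒ normal good, luxury.

1.96; luxury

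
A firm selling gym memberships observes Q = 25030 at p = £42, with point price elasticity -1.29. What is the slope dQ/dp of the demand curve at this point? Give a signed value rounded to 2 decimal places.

Ed = (dQ/dp)·(p/Q) ⇒ dQ/dp = Ed·Q/p = (-1.29)·25030/42 = -768.7785…

-768.78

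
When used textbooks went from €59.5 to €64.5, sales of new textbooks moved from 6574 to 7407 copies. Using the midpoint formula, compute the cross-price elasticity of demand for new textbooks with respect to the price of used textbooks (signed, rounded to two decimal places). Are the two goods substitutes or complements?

1.48; substitutes

%ΔQ_{new textbooks} = (7407 − 6574)/avg = 833/6990.5 = 0.119161…
%ΔP_{used textbooks} = (64.5 − 59.5)/avg = 5/62 = 0.080645…
E_cross = (833/6990.5) / (5/62) = 1.4776…
E_cross > 0 ⇒ the goods are substitutes.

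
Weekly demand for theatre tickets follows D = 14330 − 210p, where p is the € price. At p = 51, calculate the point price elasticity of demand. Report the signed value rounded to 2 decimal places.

-2.96

dD/dp = −210. At p = 51, D = 14330 − 210(51) = 3620.
Ed = (dD/dp)·(p/D) = −210 × (51/3620) = -2.9585…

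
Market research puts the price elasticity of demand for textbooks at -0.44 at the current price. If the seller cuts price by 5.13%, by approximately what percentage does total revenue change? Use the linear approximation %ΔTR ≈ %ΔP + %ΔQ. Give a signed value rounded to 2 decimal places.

%ΔQ ≈ Ed × %ΔP = (-0.44) × (-5.13%) = +2.2572%
%ΔTR ≈ %ΔP + %ΔQ = (-5.13%) + (+2.2572%) = -2.8728%

-2.87%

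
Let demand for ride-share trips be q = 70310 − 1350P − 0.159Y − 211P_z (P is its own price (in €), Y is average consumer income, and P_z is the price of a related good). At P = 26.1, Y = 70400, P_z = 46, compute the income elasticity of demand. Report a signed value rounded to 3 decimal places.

-0.790

At the given values, q = 70310 − 1350(26.1) − 0.159(70400) − 211(46) = 14175.4.
∂q/∂Y = -0.159.
E = (-0.159) × (70400/14175.4) = -0.78964…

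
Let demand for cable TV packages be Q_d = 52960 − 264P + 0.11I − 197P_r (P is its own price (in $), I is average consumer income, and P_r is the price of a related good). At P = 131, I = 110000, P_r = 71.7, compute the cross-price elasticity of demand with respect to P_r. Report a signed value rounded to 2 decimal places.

-0.86

At the given values, Q_d = 52960 − 264(131) + 0.11(110000) − 197(71.7) = 16351.1.
∂Q_d/∂P_r = -197.
E = (-197) × (71.7/16351.1) = -0.8638…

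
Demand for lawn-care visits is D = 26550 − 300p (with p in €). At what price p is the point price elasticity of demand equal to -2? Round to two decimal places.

Ed = −300p/(26550 − 300p). Set this equal to -2:
300p = 2·(26550 − 300p) ⇒ 300p(1 + 2) = 2·26550
p = 2·26550 / (300·3) = 59

59.00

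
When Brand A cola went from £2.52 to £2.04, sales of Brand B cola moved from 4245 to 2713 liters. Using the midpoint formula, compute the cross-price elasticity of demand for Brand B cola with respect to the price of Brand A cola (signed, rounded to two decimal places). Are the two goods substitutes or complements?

2.09; substitutes

%ΔQ_{Brand B cola} = (2713 − 4245)/avg = -1532/3479 = -0.440356…
%ΔP_{Brand A cola} = (2.04 − 2.52)/avg = -0.48/2.28 = -0.210526…
E_cross = (-1532/3479) / (-0.48/2.28) = 2.0916…
E_cross > 0 ⇒ the goods are substitutes.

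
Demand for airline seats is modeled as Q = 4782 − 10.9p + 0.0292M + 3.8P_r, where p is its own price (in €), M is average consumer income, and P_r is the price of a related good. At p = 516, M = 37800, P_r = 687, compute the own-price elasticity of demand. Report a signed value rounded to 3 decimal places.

-1.958

At the given values, Q = 4782 − 10.9(516) + 0.0292(37800) + 3.8(687) = 2871.96.
∂Q/∂p = −10.9.
E = (-10.9) × (516/2871.96) = -1.95838…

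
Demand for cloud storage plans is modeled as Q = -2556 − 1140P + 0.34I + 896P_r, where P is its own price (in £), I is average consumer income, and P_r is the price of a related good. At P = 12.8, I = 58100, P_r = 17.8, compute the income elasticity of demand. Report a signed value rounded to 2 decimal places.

At the given values, Q = -2556 − 1140(12.8) + 0.34(58100) + 896(17.8) = 18554.8.
∂Q/∂I = 0.34.
E = (0.34) × (58100/18554.8) = 1.0646…

1.06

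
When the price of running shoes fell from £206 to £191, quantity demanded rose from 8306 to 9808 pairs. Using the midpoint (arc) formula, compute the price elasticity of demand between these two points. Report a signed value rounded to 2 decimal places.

%ΔQ = (9808 − 8306) / [(8306 + 9808)/2] = 1502/9057 = 0.165838…
%ΔP = (191 − 206) / [(206 + 191)/2] = -15/198.5 = -0.075566…
Arc Ed = %ΔQ / %ΔP = (1502/9057) / (-15/198.5) = -2.1945…

-2.19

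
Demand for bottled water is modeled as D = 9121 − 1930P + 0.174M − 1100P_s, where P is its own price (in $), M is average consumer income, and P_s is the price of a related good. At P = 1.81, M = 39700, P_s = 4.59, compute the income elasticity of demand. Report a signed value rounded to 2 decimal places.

At the given values, D = 9121 − 1930(1.81) + 0.174(39700) − 1100(4.59) = 7486.5.
∂D/∂M = 0.174.
E = (0.174) × (39700/7486.5) = 0.9227…

0.92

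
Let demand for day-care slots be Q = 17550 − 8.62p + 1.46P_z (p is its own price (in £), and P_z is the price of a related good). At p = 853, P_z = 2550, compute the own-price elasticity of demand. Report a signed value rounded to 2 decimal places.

At the given values, Q = 17550 − 8.62(853) + 1.46(2550) = 13920.14.
∂Q/∂p = −8.62.
E = (-8.62) × (853/13920.14) = -0.5282…

-0.53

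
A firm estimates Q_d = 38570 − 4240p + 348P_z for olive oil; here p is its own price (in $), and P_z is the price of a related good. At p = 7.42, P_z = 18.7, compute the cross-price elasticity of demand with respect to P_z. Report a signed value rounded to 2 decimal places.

0.48

At the given values, Q_d = 38570 − 4240(7.42) + 348(18.7) = 13616.8.
∂Q_d/∂P_z = 348.
E = (348) × (18.7/13616.8) = 0.4779…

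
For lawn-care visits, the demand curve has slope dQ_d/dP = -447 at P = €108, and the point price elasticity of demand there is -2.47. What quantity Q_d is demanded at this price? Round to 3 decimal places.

19544.939

Ed = (dQ_d/dP)·(P/Q_d) ⇒ Q_d = (dQ_d/dP)·P/Ed = (-447)·108/(-2.47) = 19544.93927…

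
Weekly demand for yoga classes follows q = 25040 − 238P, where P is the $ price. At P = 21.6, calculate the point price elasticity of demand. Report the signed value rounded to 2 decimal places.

dq/dP = −238. At P = 21.6, q = 25040 − 238(21.6) = 19899.2.
Ed = (dq/dP)·(P/q) = −238 × (21.6/19899.2) = -0.2583…

-0.26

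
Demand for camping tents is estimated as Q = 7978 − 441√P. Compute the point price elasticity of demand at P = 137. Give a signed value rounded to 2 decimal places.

dQ/dP = −441/(2√P) = -18.8386. At P = 137, Q = 2816.23.
Ed = (dQ/dP)·(P/Q) = (-18.8386) × (137/2816.23) = -0.9164…

-0.92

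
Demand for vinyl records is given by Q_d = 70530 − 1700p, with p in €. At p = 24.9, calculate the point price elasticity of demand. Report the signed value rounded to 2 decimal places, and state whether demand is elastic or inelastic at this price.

dQ_d/dp = −1700. At p = 24.9, Q_d = 70530 − 1700(24.9) = 28200.
Ed = (dQ_d/dp)·(p/Q_d) = −1700 × (24.9/28200) = -1.5010…
|Ed| = 1.50 > 1, so demand is elastic.

-1.50; elastic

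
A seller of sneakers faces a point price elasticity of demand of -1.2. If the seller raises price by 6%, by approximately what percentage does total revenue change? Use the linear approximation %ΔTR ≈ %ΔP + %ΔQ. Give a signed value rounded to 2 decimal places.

%ΔQ ≈ Ed × %ΔP = (-1.2) × (+6%) = -7.2000%
%ΔTR ≈ %ΔP + %ΔQ = (+6%) + (-7.2000%) = -1.2000%

-1.20%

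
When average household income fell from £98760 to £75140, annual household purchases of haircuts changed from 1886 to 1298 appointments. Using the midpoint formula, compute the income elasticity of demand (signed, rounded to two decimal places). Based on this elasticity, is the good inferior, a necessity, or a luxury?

%ΔQ = (1298 − 1886)/[( 1886 + 1298)/2] = -588/1592 = -0.369346…
%ΔIncome = (75140 − 98760)/[( 98760 + 75140)/2] = -23620/86950 = -0.271650…
E_income = (-588/1592) / (-23620/86950) = 1.3596…
E_income > 1 ⇒ normal good, luxury.

1.36; luxury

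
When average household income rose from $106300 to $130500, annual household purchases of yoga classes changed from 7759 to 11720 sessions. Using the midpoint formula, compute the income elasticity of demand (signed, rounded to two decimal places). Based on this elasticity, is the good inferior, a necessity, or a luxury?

1.99; luxury

%ΔQ = (11720 − 7759)/[( 7759 + 11720)/2] = 3961/9739.5 = 0.406694…
%ΔIncome = (130500 − 106300)/[( 106300 + 130500)/2] = 24200/118400 = 0.204391…
E_income = (3961/9739.5) / (24200/118400) = 1.9897…
E_income > 1 ⇒ normal good, luxury.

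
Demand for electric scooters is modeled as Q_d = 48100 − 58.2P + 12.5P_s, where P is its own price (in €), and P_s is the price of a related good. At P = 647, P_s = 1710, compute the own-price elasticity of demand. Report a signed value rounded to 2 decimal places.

At the given values, Q_d = 48100 − 58.2(647) + 12.5(1710) = 31819.6.
∂Q_d/∂P = −58.2.
E = (-58.2) × (647/31819.6) = -1.1834…

-1.18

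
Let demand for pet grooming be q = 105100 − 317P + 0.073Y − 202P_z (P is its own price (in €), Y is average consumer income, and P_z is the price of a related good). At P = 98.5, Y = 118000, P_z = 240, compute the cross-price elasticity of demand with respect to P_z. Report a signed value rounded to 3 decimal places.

At the given values, q = 105100 − 317(98.5) + 0.073(118000) − 202(240) = 34009.5.
∂q/∂P_z = -202.
E = (-202) × (240/34009.5) = -1.42548…

-1.425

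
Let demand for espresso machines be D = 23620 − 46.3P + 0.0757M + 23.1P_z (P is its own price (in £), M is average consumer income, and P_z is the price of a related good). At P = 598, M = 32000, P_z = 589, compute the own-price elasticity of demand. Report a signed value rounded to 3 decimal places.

-2.315

At the given values, D = 23620 − 46.3(598) + 0.0757(32000) + 23.1(589) = 11960.9.
∂D/∂P = −46.3.
E = (-46.3) × (598/11960.9) = -2.31482…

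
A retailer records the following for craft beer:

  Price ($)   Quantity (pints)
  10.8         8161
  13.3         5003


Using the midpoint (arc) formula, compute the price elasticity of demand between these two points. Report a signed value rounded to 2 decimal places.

-2.31

%ΔQ = (5003 − 8161) / [(8161 + 5003)/2] = -3158/6582 = -0.479793…
%ΔP = (13.3 − 10.8) / [(10.8 + 13.3)/2] = 2.5/12.05 = 0.207468…
Arc Ed = %ΔQ / %ΔP = (-3158/6582) / (2.5/12.05) = -2.3126…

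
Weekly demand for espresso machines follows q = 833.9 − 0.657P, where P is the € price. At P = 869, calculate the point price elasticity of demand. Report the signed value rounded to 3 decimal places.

dq/dP = −0.657. At P = 869, q = 833.9 − 0.657(869) = 262.967.
Ed = (dq/dP)·(P/q) = −0.657 × (869/262.967) = -2.17112…

-2.171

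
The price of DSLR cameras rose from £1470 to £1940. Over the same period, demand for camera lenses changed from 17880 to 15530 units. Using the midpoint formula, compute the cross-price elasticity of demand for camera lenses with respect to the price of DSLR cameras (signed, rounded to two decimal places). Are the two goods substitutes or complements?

-0.51; complements

%ΔQ_{camera lenses} = (15530 − 17880)/avg = -2350/16705 = -0.140676…
%ΔP_{DSLR cameras} = (1940 − 1470)/avg = 470/1705 = 0.275659…
E_cross = (-2350/16705) / (470/1705) = -0.5103…
E_cross < 0 ⇒ the goods are complements.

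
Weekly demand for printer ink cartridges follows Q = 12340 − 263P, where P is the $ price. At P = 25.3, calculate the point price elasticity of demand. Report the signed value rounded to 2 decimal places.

dQ/dP = −263. At P = 25.3, Q = 12340 − 263(25.3) = 5686.1.
Ed = (dQ/dP)·(P/Q) = −263 × (25.3/5686.1) = -1.1702…

-1.17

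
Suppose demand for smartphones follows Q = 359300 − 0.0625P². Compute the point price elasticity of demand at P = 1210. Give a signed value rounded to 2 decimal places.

-0.68

dQ/dP = −2·0.0625·P = -151.25. At P = 1210, Q = 267793.75.
Ed = (dQ/dP)·(P/Q) = (-151.25) × (1210/267793.75) = -0.6834…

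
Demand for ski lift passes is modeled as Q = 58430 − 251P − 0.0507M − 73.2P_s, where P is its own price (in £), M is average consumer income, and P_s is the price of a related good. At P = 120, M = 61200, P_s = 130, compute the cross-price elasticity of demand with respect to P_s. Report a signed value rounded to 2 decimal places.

At the given values, Q = 58430 − 251(120) − 0.0507(61200) − 73.2(130) = 15691.16.
∂Q/∂P_s = -73.2.
E = (-73.2) × (130/15691.16) = -0.6064…

-0.61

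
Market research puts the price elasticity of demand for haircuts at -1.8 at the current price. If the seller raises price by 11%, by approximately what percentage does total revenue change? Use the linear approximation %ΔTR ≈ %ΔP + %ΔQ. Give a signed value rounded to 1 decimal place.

%ΔQ ≈ Ed × %ΔP = (-1.8) × (+11%) = -19.8000%
%ΔTR ≈ %ΔP + %ΔQ = (+11%) + (-19.8000%) = -8.8000%

-8.8%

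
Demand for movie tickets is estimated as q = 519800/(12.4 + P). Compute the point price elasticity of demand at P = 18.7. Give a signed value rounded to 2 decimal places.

dq/dP = −519800/(12.4 + P)² = -537.422. At P = 18.7, q = 16713.8.
Ed = (dq/dP)·(P/q) = (-537.422) × (18.7/16713.8) = -0.6012…

-0.60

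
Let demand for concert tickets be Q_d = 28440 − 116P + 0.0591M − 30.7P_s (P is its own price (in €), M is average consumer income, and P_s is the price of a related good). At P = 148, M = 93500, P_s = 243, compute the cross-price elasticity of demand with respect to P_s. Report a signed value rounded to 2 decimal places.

-0.80

At the given values, Q_d = 28440 − 116(148) + 0.0591(93500) − 30.7(243) = 9337.75.
∂Q_d/∂P_s = -30.7.
E = (-30.7) × (243/9337.75) = -0.7989…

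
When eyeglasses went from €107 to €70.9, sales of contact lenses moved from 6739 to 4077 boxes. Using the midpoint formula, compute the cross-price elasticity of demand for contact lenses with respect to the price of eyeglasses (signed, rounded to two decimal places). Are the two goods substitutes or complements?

%ΔQ_{contact lenses} = (4077 − 6739)/avg = -2662/5408 = -0.492233…
%ΔP_{eyeglasses} = (70.9 − 107)/avg = -36.1/88.95 = -0.405845…
E_cross = (-2662/5408) / (-36.1/88.95) = 1.2128…
E_cross > 0 ⇒ the goods are substitutes.

1.21; substitutes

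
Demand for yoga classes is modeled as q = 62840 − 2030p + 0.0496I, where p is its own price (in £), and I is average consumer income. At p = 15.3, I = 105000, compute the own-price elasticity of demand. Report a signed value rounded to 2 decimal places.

At the given values, q = 62840 − 2030(15.3) + 0.0496(105000) = 36989.
∂q/∂p = −2030.
E = (-2030) × (15.3/36989) = -0.8396…

-0.84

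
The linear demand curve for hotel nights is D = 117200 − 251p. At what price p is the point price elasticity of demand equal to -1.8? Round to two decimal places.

Ed = −251p/(117200 − 251p). Set this equal to -1.8:
251p = 1.8·(117200 − 251p) ⇒ 251p(1 + 1.8) = 1.8·117200
p = 1.8·117200 / (251·2.8) = 300.1707…

300.17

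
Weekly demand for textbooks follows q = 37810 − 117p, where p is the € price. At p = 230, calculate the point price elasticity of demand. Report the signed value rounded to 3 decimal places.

-2.469

dq/dp = −117. At p = 230, q = 37810 − 117(230) = 10900.
Ed = (dq/dp)·(p/q) = −117 × (230/10900) = -2.46880…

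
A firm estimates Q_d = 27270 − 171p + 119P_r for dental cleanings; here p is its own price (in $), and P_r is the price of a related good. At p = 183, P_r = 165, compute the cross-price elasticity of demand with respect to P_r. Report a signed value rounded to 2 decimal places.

1.26

At the given values, Q_d = 27270 − 171(183) + 119(165) = 15612.
∂Q_d/∂P_r = 119.
E = (119) × (165/15612) = 1.2576…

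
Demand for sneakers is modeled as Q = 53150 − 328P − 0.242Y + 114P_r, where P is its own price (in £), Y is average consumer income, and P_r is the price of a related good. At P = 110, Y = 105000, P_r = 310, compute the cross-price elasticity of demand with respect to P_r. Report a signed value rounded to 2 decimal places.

1.31

At the given values, Q = 53150 − 328(110) − 0.242(105000) + 114(310) = 27000.
∂Q/∂P_r = 114.
E = (114) × (310/27000) = 1.3088…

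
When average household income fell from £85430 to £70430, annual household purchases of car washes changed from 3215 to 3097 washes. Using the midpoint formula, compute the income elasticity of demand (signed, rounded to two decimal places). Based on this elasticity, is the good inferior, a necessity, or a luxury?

0.19; necessity

%ΔQ = (3097 − 3215)/[( 3215 + 3097)/2] = -118/3156 = -0.037389…
%ΔIncome = (70430 − 85430)/[( 85430 + 70430)/2] = -15000/77930 = -0.192480…
E_income = (-118/3156) / (-15000/77930) = 0.1942…
0 < E_income < 1 ⇒ normal good, necessity.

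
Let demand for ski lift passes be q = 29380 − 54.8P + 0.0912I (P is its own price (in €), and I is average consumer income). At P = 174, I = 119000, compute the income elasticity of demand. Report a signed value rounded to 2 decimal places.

At the given values, q = 29380 − 54.8(174) + 0.0912(119000) = 30697.6.
∂q/∂I = 0.0912.
E = (0.0912) × (119000/30697.6) = 0.3535…

0.35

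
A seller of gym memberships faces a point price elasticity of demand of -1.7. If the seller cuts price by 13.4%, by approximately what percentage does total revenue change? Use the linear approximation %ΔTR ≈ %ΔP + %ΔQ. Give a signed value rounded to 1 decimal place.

+9.4%

%ΔQ ≈ Ed × %ΔP = (-1.7) × (-13.4%) = +22.7800%
%ΔTR ≈ %ΔP + %ΔQ = (-13.4%) + (+22.7800%) = +9.3800%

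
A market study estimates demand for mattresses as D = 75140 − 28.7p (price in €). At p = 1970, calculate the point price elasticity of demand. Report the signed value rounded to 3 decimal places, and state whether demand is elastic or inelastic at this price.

dD/dp = −28.7. At p = 1970, D = 75140 − 28.7(1970) = 18601.
Ed = (dD/dp)·(p/D) = −28.7 × (1970/18601) = -3.03956…
|Ed| = 3.040 > 1, so demand is elastic.

-3.040; elastic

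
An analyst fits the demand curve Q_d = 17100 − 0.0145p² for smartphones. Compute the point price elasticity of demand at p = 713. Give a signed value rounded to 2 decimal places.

-1.52

dQ_d/dp = −2·0.0145·p = -20.677. At p = 713, Q_d = 9728.6495.
Ed = (dQ_d/dp)·(p/Q_d) = (-20.677) × (713/9728.6495) = -1.5153…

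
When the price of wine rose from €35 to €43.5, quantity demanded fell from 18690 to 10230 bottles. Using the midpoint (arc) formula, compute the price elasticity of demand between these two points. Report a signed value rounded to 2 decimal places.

%ΔQ = (10230 − 18690) / [(18690 + 10230)/2] = -8460/14460 = -0.585062…
%ΔP = (43.5 − 35) / [(35 + 43.5)/2] = 8.5/39.25 = 0.216560…
Arc Ed = %ΔQ / %ΔP = (-8460/14460) / (8.5/39.25) = -2.7016…

-2.70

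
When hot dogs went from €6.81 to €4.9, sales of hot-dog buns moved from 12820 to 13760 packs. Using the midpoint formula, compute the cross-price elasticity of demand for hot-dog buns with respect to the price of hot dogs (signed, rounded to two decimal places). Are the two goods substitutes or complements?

%ΔQ_{hot-dog buns} = (13760 − 12820)/avg = 940/13290 = 0.070729…
%ΔP_{hot dogs} = (4.9 − 6.81)/avg = -1.91/5.855 = -0.326216…
E_cross = (940/13290) / (-1.91/5.855) = -0.2168…
E_cross < 0 ⇒ the goods are complements.

-0.22; complements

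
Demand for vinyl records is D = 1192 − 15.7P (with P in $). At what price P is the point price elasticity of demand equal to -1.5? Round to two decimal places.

45.55

Ed = −15.7P/(1192 − 15.7P). Set this equal to -1.5:
15.7P = 1.5·(1192 − 15.7P) ⇒ 15.7P(1 + 1.5) = 1.5·1192
P = 1.5·1192 / (15.7·2.5) = 45.5541…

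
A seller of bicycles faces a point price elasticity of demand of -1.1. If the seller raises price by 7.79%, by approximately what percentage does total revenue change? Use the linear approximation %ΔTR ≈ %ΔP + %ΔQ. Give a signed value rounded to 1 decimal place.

%ΔQ ≈ Ed × %ΔP = (-1.1) × (+7.79%) = -8.5690%
%ΔTR ≈ %ΔP + %ΔQ = (+7.79%) + (-8.5690%) = -0.7790%

-0.8%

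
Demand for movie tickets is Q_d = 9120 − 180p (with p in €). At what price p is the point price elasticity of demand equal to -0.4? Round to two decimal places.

14.48

Ed = −180p/(9120 − 180p). Set this equal to -0.4:
180p = 0.4·(9120 − 180p) ⇒ 180p(1 + 0.4) = 0.4·9120
p = 0.4·9120 / (180·1.4) = 14.4761…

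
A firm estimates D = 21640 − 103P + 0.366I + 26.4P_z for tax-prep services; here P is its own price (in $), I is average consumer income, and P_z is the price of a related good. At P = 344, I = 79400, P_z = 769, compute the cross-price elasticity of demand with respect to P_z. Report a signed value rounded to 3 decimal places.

0.571

At the given values, D = 21640 − 103(344) + 0.366(79400) + 26.4(769) = 35570.
∂D/∂P_z = 26.4.
E = (26.4) × (769/35570) = 0.57075…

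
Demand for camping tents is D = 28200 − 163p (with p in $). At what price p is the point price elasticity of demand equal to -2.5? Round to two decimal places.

Ed = −163p/(28200 − 163p). Set this equal to -2.5:
163p = 2.5·(28200 − 163p) ⇒ 163p(1 + 2.5) = 2.5·28200
p = 2.5·28200 / (163·3.5) = 123.5758…

123.58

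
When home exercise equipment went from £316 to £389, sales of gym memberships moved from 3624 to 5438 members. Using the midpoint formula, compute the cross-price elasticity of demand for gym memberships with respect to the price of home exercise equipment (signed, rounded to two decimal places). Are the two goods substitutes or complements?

1.93; substitutes

%ΔQ_{gym memberships} = (5438 − 3624)/avg = 1814/4531 = 0.400353…
%ΔP_{home exercise equipment} = (389 − 316)/avg = 73/352.5 = 0.207092…
E_cross = (1814/4531) / (73/352.5) = 1.9332…
E_cross > 0 ⇒ the goods are substitutes.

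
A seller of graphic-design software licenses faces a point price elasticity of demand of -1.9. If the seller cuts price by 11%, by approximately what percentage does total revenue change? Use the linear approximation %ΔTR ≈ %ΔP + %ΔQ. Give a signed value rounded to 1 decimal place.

+9.9%

%ΔQ ≈ Ed × %ΔP = (-1.9) × (-11%) = +20.9000%
%ΔTR ≈ %ΔP + %ΔQ = (-11%) + (+20.9000%) = +9.9000%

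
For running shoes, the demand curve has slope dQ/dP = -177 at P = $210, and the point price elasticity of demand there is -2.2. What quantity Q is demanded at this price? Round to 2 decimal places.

16895.45

Ed = (dQ/dP)·(P/Q) ⇒ Q = (dQ/dP)·P/Ed = (-177)·210/(-2.2) = 16895.4545…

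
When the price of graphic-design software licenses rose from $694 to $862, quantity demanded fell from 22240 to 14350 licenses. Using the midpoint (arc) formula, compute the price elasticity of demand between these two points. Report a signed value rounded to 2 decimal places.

-2.00

%ΔQ = (14350 − 22240) / [(22240 + 14350)/2] = -7890/18295 = -0.431265…
%ΔP = (862 − 694) / [(694 + 862)/2] = 168/778 = 0.215938…
Arc Ed = %ΔQ / %ΔP = (-7890/18295) / (168/778) = -1.9971…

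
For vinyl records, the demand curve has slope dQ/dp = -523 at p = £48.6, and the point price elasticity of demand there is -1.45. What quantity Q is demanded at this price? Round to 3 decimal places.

17529.517

Ed = (dQ/dp)·(p/Q) ⇒ Q = (dQ/dp)·p/Ed = (-523)·48.6/(-1.45) = 17529.51724…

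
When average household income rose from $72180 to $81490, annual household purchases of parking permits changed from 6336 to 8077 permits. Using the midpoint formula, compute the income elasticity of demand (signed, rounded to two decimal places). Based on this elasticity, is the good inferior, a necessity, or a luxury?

%ΔQ = (8077 − 6336)/[( 6336 + 8077)/2] = 1741/7206.5 = 0.241587…
%ΔIncome = (81490 − 72180)/[( 72180 + 81490)/2] = 9310/76835 = 0.121168…
E_income = (1741/7206.5) / (9310/76835) = 1.9938…
E_income > 1 ⇒ normal good, luxury.

1.99; luxury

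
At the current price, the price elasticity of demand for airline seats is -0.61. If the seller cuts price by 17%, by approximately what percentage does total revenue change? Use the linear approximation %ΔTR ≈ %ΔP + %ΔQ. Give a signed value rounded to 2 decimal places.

%ΔQ ≈ Ed × %ΔP = (-0.61) × (-17%) = +10.3700%
%ΔTR ≈ %ΔP + %ΔQ = (-17%) + (+10.3700%) = -6.6300%

-6.63%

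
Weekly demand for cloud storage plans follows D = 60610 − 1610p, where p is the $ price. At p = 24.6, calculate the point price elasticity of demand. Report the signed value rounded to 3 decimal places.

-1.886

dD/dp = −1610. At p = 24.6, D = 60610 − 1610(24.6) = 21004.
Ed = (dD/dp)·(p/D) = −1610 × (24.6/21004) = -1.88564…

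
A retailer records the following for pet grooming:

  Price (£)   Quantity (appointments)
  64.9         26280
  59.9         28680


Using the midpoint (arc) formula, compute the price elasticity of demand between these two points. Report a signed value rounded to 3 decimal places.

%ΔQ = (28680 − 26280) / [(26280 + 28680)/2] = 2400/27480 = 0.087336…
%ΔP = (59.9 − 64.9) / [(64.9 + 59.9)/2] = -5/62.4 = -0.080128…
Arc Ed = %ΔQ / %ΔP = (2400/27480) / (-5/62.4) = -1.08995…

-1.090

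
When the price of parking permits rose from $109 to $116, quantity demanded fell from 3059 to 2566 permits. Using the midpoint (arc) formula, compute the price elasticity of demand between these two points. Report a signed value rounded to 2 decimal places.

%ΔQ = (2566 − 3059) / [(3059 + 2566)/2] = -493/2812.5 = -0.175288…
%ΔP = (116 − 109) / [(109 + 116)/2] = 7/112.5 = 0.062222…
Arc Ed = %ΔQ / %ΔP = (-493/2812.5) / (7/112.5) = -2.8171…

-2.82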